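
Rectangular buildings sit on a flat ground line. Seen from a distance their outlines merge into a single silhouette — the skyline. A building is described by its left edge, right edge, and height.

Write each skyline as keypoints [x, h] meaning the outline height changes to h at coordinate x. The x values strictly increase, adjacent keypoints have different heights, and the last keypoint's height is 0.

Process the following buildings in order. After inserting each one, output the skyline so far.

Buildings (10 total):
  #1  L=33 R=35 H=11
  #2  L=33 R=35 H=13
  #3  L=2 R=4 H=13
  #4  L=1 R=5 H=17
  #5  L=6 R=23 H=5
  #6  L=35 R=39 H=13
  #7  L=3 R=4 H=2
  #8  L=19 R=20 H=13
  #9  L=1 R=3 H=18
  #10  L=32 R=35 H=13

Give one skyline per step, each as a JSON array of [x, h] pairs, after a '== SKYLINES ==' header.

== SKYLINES ==
[[33,11],[35,0]]
[[33,13],[35,0]]
[[2,13],[4,0],[33,13],[35,0]]
[[1,17],[5,0],[33,13],[35,0]]
[[1,17],[5,0],[6,5],[23,0],[33,13],[35,0]]
[[1,17],[5,0],[6,5],[23,0],[33,13],[39,0]]
[[1,17],[5,0],[6,5],[23,0],[33,13],[39,0]]
[[1,17],[5,0],[6,5],[19,13],[20,5],[23,0],[33,13],[39,0]]
[[1,18],[3,17],[5,0],[6,5],[19,13],[20,5],[23,0],[33,13],[39,0]]
[[1,18],[3,17],[5,0],[6,5],[19,13],[20,5],[23,0],[32,13],[39,0]]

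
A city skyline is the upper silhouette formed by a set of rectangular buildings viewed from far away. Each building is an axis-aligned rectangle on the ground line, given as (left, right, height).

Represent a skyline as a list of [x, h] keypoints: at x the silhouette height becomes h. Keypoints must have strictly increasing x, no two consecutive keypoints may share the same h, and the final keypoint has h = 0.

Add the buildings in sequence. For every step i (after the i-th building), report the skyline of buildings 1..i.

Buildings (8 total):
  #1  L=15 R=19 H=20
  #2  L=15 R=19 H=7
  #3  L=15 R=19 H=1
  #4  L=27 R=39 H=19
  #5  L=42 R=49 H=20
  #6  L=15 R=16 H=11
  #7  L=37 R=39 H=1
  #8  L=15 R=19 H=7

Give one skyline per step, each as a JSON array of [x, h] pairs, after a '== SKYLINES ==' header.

== SKYLINES ==
[[15,20],[19,0]]
[[15,20],[19,0]]
[[15,20],[19,0]]
[[15,20],[19,0],[27,19],[39,0]]
[[15,20],[19,0],[27,19],[39,0],[42,20],[49,0]]
[[15,20],[19,0],[27,19],[39,0],[42,20],[49,0]]
[[15,20],[19,0],[27,19],[39,0],[42,20],[49,0]]
[[15,20],[19,0],[27,19],[39,0],[42,20],[49,0]]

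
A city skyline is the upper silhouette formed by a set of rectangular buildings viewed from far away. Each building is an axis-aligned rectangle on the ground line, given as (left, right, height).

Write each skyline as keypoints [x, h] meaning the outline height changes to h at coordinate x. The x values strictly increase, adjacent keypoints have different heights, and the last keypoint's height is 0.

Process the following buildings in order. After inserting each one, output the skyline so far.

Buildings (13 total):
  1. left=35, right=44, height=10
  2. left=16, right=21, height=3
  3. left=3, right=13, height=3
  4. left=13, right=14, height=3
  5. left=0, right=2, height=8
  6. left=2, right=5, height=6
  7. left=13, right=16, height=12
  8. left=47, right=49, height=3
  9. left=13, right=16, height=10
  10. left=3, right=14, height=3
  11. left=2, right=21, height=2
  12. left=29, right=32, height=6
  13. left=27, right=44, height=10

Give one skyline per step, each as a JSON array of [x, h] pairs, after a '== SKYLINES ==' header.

== SKYLINES ==
[[35,10],[44,0]]
[[16,3],[21,0],[35,10],[44,0]]
[[3,3],[13,0],[16,3],[21,0],[35,10],[44,0]]
[[3,3],[14,0],[16,3],[21,0],[35,10],[44,0]]
[[0,8],[2,0],[3,3],[14,0],[16,3],[21,0],[35,10],[44,0]]
[[0,8],[2,6],[5,3],[14,0],[16,3],[21,0],[35,10],[44,0]]
[[0,8],[2,6],[5,3],[13,12],[16,3],[21,0],[35,10],[44,0]]
[[0,8],[2,6],[5,3],[13,12],[16,3],[21,0],[35,10],[44,0],[47,3],[49,0]]
[[0,8],[2,6],[5,3],[13,12],[16,3],[21,0],[35,10],[44,0],[47,3],[49,0]]
[[0,8],[2,6],[5,3],[13,12],[16,3],[21,0],[35,10],[44,0],[47,3],[49,0]]
[[0,8],[2,6],[5,3],[13,12],[16,3],[21,0],[35,10],[44,0],[47,3],[49,0]]
[[0,8],[2,6],[5,3],[13,12],[16,3],[21,0],[29,6],[32,0],[35,10],[44,0],[47,3],[49,0]]
[[0,8],[2,6],[5,3],[13,12],[16,3],[21,0],[27,10],[44,0],[47,3],[49,0]]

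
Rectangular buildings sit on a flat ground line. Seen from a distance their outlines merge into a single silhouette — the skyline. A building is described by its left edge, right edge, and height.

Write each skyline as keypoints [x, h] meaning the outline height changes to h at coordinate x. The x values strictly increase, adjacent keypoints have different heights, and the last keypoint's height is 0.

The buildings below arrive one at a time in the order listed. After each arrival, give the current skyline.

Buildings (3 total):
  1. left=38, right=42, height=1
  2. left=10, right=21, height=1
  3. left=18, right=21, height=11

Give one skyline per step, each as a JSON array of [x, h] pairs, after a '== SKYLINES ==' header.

== SKYLINES ==
[[38,1],[42,0]]
[[10,1],[21,0],[38,1],[42,0]]
[[10,1],[18,11],[21,0],[38,1],[42,0]]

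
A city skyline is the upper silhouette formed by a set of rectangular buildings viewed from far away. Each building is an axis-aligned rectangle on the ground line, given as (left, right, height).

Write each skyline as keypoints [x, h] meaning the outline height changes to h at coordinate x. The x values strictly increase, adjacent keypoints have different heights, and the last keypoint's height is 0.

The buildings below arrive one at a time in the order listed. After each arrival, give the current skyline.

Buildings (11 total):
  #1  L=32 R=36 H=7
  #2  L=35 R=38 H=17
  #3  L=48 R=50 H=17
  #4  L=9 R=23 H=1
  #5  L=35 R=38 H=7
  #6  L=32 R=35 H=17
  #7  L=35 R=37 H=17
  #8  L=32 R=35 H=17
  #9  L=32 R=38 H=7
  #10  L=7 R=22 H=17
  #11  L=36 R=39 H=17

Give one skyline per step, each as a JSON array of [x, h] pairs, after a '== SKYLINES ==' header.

== SKYLINES ==
[[32,7],[36,0]]
[[32,7],[35,17],[38,0]]
[[32,7],[35,17],[38,0],[48,17],[50,0]]
[[9,1],[23,0],[32,7],[35,17],[38,0],[48,17],[50,0]]
[[9,1],[23,0],[32,7],[35,17],[38,0],[48,17],[50,0]]
[[9,1],[23,0],[32,17],[38,0],[48,17],[50,0]]
[[9,1],[23,0],[32,17],[38,0],[48,17],[50,0]]
[[9,1],[23,0],[32,17],[38,0],[48,17],[50,0]]
[[9,1],[23,0],[32,17],[38,0],[48,17],[50,0]]
[[7,17],[22,1],[23,0],[32,17],[38,0],[48,17],[50,0]]
[[7,17],[22,1],[23,0],[32,17],[39,0],[48,17],[50,0]]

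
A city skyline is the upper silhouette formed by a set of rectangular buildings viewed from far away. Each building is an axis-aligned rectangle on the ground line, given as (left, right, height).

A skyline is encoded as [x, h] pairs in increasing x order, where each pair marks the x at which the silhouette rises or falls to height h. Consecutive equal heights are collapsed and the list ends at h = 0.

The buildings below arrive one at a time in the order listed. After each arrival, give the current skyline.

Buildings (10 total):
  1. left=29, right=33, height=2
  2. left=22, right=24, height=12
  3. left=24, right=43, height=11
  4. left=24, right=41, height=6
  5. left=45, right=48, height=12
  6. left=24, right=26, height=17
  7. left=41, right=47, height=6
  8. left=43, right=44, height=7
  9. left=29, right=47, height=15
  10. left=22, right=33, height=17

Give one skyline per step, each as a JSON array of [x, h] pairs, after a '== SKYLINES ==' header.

== SKYLINES ==
[[29,2],[33,0]]
[[22,12],[24,0],[29,2],[33,0]]
[[22,12],[24,11],[43,0]]
[[22,12],[24,11],[43,0]]
[[22,12],[24,11],[43,0],[45,12],[48,0]]
[[22,12],[24,17],[26,11],[43,0],[45,12],[48,0]]
[[22,12],[24,17],[26,11],[43,6],[45,12],[48,0]]
[[22,12],[24,17],[26,11],[43,7],[44,6],[45,12],[48,0]]
[[22,12],[24,17],[26,11],[29,15],[47,12],[48,0]]
[[22,17],[33,15],[47,12],[48,0]]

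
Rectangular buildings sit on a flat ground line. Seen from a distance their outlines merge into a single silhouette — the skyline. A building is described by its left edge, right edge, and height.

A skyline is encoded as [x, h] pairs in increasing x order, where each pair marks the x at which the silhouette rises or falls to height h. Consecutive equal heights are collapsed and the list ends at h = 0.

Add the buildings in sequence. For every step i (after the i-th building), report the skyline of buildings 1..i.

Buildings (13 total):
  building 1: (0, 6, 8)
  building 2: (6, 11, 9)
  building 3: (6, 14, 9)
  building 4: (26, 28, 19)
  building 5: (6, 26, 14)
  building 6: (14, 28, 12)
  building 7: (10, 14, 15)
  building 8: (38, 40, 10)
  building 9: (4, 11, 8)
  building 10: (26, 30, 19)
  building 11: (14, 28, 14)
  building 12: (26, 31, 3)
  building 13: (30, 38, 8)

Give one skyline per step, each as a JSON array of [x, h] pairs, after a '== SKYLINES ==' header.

== SKYLINES ==
[[0,8],[6,0]]
[[0,8],[6,9],[11,0]]
[[0,8],[6,9],[14,0]]
[[0,8],[6,9],[14,0],[26,19],[28,0]]
[[0,8],[6,14],[26,19],[28,0]]
[[0,8],[6,14],[26,19],[28,0]]
[[0,8],[6,14],[10,15],[14,14],[26,19],[28,0]]
[[0,8],[6,14],[10,15],[14,14],[26,19],[28,0],[38,10],[40,0]]
[[0,8],[6,14],[10,15],[14,14],[26,19],[28,0],[38,10],[40,0]]
[[0,8],[6,14],[10,15],[14,14],[26,19],[30,0],[38,10],[40,0]]
[[0,8],[6,14],[10,15],[14,14],[26,19],[30,0],[38,10],[40,0]]
[[0,8],[6,14],[10,15],[14,14],[26,19],[30,3],[31,0],[38,10],[40,0]]
[[0,8],[6,14],[10,15],[14,14],[26,19],[30,8],[38,10],[40,0]]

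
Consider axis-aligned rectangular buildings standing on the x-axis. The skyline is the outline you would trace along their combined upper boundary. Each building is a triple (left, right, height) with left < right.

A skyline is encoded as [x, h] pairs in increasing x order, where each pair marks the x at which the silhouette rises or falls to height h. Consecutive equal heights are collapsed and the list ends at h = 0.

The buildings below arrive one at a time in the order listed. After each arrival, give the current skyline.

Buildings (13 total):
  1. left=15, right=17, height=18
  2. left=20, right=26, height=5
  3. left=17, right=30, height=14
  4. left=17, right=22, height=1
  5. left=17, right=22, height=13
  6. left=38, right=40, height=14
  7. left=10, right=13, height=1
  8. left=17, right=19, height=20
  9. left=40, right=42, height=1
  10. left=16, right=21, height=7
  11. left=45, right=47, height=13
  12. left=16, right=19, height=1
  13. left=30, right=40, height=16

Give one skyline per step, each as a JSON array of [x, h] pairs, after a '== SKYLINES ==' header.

== SKYLINES ==
[[15,18],[17,0]]
[[15,18],[17,0],[20,5],[26,0]]
[[15,18],[17,14],[30,0]]
[[15,18],[17,14],[30,0]]
[[15,18],[17,14],[30,0]]
[[15,18],[17,14],[30,0],[38,14],[40,0]]
[[10,1],[13,0],[15,18],[17,14],[30,0],[38,14],[40,0]]
[[10,1],[13,0],[15,18],[17,20],[19,14],[30,0],[38,14],[40,0]]
[[10,1],[13,0],[15,18],[17,20],[19,14],[30,0],[38,14],[40,1],[42,0]]
[[10,1],[13,0],[15,18],[17,20],[19,14],[30,0],[38,14],[40,1],[42,0]]
[[10,1],[13,0],[15,18],[17,20],[19,14],[30,0],[38,14],[40,1],[42,0],[45,13],[47,0]]
[[10,1],[13,0],[15,18],[17,20],[19,14],[30,0],[38,14],[40,1],[42,0],[45,13],[47,0]]
[[10,1],[13,0],[15,18],[17,20],[19,14],[30,16],[40,1],[42,0],[45,13],[47,0]]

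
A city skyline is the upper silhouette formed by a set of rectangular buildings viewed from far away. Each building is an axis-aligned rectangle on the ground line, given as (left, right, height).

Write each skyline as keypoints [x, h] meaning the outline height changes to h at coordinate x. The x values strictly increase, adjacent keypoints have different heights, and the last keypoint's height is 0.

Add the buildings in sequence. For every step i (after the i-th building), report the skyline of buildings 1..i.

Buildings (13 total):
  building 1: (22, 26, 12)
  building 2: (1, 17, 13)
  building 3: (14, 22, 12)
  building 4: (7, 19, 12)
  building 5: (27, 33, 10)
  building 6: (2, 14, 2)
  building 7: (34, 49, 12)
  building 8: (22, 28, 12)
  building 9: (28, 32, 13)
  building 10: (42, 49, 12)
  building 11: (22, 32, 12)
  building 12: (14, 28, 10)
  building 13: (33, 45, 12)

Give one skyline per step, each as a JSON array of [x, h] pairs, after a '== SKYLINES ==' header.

== SKYLINES ==
[[22,12],[26,0]]
[[1,13],[17,0],[22,12],[26,0]]
[[1,13],[17,12],[26,0]]
[[1,13],[17,12],[26,0]]
[[1,13],[17,12],[26,0],[27,10],[33,0]]
[[1,13],[17,12],[26,0],[27,10],[33,0]]
[[1,13],[17,12],[26,0],[27,10],[33,0],[34,12],[49,0]]
[[1,13],[17,12],[28,10],[33,0],[34,12],[49,0]]
[[1,13],[17,12],[28,13],[32,10],[33,0],[34,12],[49,0]]
[[1,13],[17,12],[28,13],[32,10],[33,0],[34,12],[49,0]]
[[1,13],[17,12],[28,13],[32,10],[33,0],[34,12],[49,0]]
[[1,13],[17,12],[28,13],[32,10],[33,0],[34,12],[49,0]]
[[1,13],[17,12],[28,13],[32,10],[33,12],[49,0]]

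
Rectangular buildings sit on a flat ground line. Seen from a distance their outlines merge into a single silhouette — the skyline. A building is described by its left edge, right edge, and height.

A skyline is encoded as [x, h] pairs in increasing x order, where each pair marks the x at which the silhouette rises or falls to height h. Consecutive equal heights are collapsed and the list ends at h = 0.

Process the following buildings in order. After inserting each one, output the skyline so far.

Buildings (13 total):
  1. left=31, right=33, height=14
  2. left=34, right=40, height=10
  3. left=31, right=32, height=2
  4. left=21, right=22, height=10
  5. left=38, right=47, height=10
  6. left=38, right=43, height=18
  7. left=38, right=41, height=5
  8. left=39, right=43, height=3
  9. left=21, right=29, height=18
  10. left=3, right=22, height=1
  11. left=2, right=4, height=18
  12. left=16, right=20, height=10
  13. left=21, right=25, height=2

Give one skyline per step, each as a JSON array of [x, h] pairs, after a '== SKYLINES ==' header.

== SKYLINES ==
[[31,14],[33,0]]
[[31,14],[33,0],[34,10],[40,0]]
[[31,14],[33,0],[34,10],[40,0]]
[[21,10],[22,0],[31,14],[33,0],[34,10],[40,0]]
[[21,10],[22,0],[31,14],[33,0],[34,10],[47,0]]
[[21,10],[22,0],[31,14],[33,0],[34,10],[38,18],[43,10],[47,0]]
[[21,10],[22,0],[31,14],[33,0],[34,10],[38,18],[43,10],[47,0]]
[[21,10],[22,0],[31,14],[33,0],[34,10],[38,18],[43,10],[47,0]]
[[21,18],[29,0],[31,14],[33,0],[34,10],[38,18],[43,10],[47,0]]
[[3,1],[21,18],[29,0],[31,14],[33,0],[34,10],[38,18],[43,10],[47,0]]
[[2,18],[4,1],[21,18],[29,0],[31,14],[33,0],[34,10],[38,18],[43,10],[47,0]]
[[2,18],[4,1],[16,10],[20,1],[21,18],[29,0],[31,14],[33,0],[34,10],[38,18],[43,10],[47,0]]
[[2,18],[4,1],[16,10],[20,1],[21,18],[29,0],[31,14],[33,0],[34,10],[38,18],[43,10],[47,0]]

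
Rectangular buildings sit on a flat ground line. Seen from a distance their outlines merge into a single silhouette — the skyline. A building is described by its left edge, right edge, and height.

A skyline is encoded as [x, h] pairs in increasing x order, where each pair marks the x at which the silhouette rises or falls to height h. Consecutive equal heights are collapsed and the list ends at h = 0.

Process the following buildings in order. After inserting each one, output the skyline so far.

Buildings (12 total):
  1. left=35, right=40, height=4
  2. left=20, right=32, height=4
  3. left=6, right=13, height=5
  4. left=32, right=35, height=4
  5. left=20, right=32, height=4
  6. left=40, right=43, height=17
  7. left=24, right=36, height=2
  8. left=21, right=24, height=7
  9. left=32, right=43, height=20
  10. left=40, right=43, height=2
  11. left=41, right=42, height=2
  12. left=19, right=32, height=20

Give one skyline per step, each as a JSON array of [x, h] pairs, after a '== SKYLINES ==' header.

== SKYLINES ==
[[35,4],[40,0]]
[[20,4],[32,0],[35,4],[40,0]]
[[6,5],[13,0],[20,4],[32,0],[35,4],[40,0]]
[[6,5],[13,0],[20,4],[40,0]]
[[6,5],[13,0],[20,4],[40,0]]
[[6,5],[13,0],[20,4],[40,17],[43,0]]
[[6,5],[13,0],[20,4],[40,17],[43,0]]
[[6,5],[13,0],[20,4],[21,7],[24,4],[40,17],[43,0]]
[[6,5],[13,0],[20,4],[21,7],[24,4],[32,20],[43,0]]
[[6,5],[13,0],[20,4],[21,7],[24,4],[32,20],[43,0]]
[[6,5],[13,0],[20,4],[21,7],[24,4],[32,20],[43,0]]
[[6,5],[13,0],[19,20],[43,0]]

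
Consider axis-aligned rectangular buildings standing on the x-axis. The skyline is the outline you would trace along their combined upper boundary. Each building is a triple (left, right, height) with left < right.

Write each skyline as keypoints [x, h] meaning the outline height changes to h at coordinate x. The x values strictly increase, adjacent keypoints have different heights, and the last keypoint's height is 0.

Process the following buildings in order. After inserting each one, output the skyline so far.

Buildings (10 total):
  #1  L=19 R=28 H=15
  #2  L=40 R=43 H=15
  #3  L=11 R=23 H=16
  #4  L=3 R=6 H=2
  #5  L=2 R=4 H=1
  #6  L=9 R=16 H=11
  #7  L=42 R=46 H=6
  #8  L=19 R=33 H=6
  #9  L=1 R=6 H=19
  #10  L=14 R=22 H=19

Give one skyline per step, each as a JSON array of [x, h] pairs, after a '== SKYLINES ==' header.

== SKYLINES ==
[[19,15],[28,0]]
[[19,15],[28,0],[40,15],[43,0]]
[[11,16],[23,15],[28,0],[40,15],[43,0]]
[[3,2],[6,0],[11,16],[23,15],[28,0],[40,15],[43,0]]
[[2,1],[3,2],[6,0],[11,16],[23,15],[28,0],[40,15],[43,0]]
[[2,1],[3,2],[6,0],[9,11],[11,16],[23,15],[28,0],[40,15],[43,0]]
[[2,1],[3,2],[6,0],[9,11],[11,16],[23,15],[28,0],[40,15],[43,6],[46,0]]
[[2,1],[3,2],[6,0],[9,11],[11,16],[23,15],[28,6],[33,0],[40,15],[43,6],[46,0]]
[[1,19],[6,0],[9,11],[11,16],[23,15],[28,6],[33,0],[40,15],[43,6],[46,0]]
[[1,19],[6,0],[9,11],[11,16],[14,19],[22,16],[23,15],[28,6],[33,0],[40,15],[43,6],[46,0]]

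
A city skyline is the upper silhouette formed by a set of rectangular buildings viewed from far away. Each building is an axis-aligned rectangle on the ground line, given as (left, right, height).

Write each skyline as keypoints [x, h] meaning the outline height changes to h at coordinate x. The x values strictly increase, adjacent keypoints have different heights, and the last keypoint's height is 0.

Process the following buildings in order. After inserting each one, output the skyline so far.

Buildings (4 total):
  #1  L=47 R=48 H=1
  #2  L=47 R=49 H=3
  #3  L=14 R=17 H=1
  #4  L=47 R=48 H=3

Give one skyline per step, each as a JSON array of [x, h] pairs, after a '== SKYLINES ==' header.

== SKYLINES ==
[[47,1],[48,0]]
[[47,3],[49,0]]
[[14,1],[17,0],[47,3],[49,0]]
[[14,1],[17,0],[47,3],[49,0]]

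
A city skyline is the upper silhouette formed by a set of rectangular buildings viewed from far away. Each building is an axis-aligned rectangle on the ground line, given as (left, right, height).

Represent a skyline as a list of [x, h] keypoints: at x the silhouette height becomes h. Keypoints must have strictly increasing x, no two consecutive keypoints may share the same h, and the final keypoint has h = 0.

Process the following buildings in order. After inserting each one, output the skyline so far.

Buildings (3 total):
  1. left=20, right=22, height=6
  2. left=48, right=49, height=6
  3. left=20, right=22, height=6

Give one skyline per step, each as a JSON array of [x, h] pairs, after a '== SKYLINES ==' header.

== SKYLINES ==
[[20,6],[22,0]]
[[20,6],[22,0],[48,6],[49,0]]
[[20,6],[22,0],[48,6],[49,0]]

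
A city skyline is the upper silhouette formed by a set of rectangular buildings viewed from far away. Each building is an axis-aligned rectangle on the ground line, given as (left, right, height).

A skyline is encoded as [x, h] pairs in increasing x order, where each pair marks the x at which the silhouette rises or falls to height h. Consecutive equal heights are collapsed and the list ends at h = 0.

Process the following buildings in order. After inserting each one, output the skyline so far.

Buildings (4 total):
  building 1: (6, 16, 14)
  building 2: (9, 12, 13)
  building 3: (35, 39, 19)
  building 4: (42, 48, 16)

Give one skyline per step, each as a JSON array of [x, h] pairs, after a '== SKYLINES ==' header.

== SKYLINES ==
[[6,14],[16,0]]
[[6,14],[16,0]]
[[6,14],[16,0],[35,19],[39,0]]
[[6,14],[16,0],[35,19],[39,0],[42,16],[48,0]]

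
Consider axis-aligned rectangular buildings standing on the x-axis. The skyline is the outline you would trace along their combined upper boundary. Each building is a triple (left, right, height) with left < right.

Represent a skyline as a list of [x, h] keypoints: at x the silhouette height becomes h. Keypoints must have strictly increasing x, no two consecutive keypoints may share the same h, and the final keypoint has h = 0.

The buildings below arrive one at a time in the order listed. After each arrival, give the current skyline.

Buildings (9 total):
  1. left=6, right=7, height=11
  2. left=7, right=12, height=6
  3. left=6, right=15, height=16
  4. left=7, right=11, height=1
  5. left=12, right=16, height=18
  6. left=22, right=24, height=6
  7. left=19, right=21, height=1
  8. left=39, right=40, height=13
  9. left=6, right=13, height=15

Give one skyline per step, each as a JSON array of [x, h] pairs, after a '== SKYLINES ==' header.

== SKYLINES ==
[[6,11],[7,0]]
[[6,11],[7,6],[12,0]]
[[6,16],[15,0]]
[[6,16],[15,0]]
[[6,16],[12,18],[16,0]]
[[6,16],[12,18],[16,0],[22,6],[24,0]]
[[6,16],[12,18],[16,0],[19,1],[21,0],[22,6],[24,0]]
[[6,16],[12,18],[16,0],[19,1],[21,0],[22,6],[24,0],[39,13],[40,0]]
[[6,16],[12,18],[16,0],[19,1],[21,0],[22,6],[24,0],[39,13],[40,0]]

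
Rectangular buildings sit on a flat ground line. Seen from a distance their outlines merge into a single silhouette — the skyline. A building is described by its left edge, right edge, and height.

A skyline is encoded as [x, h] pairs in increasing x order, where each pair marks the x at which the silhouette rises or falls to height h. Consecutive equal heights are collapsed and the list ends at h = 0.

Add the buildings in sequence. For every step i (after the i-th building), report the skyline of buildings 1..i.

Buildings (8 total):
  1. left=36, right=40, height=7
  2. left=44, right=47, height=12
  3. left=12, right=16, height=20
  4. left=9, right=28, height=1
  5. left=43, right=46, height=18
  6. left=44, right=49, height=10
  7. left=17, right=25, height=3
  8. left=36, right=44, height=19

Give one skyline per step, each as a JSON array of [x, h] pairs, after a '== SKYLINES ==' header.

== SKYLINES ==
[[36,7],[40,0]]
[[36,7],[40,0],[44,12],[47,0]]
[[12,20],[16,0],[36,7],[40,0],[44,12],[47,0]]
[[9,1],[12,20],[16,1],[28,0],[36,7],[40,0],[44,12],[47,0]]
[[9,1],[12,20],[16,1],[28,0],[36,7],[40,0],[43,18],[46,12],[47,0]]
[[9,1],[12,20],[16,1],[28,0],[36,7],[40,0],[43,18],[46,12],[47,10],[49,0]]
[[9,1],[12,20],[16,1],[17,3],[25,1],[28,0],[36,7],[40,0],[43,18],[46,12],[47,10],[49,0]]
[[9,1],[12,20],[16,1],[17,3],[25,1],[28,0],[36,19],[44,18],[46,12],[47,10],[49,0]]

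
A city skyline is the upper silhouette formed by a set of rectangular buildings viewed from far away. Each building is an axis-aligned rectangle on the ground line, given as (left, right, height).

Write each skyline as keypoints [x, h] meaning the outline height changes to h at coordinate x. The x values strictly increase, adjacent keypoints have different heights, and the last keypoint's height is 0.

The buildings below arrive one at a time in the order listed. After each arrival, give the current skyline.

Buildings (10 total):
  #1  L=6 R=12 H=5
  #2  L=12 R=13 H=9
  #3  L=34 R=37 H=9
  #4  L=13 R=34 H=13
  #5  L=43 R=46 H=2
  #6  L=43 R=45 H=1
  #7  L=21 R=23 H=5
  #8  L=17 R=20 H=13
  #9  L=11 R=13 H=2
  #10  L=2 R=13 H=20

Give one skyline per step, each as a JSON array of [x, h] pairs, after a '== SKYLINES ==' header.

== SKYLINES ==
[[6,5],[12,0]]
[[6,5],[12,9],[13,0]]
[[6,5],[12,9],[13,0],[34,9],[37,0]]
[[6,5],[12,9],[13,13],[34,9],[37,0]]
[[6,5],[12,9],[13,13],[34,9],[37,0],[43,2],[46,0]]
[[6,5],[12,9],[13,13],[34,9],[37,0],[43,2],[46,0]]
[[6,5],[12,9],[13,13],[34,9],[37,0],[43,2],[46,0]]
[[6,5],[12,9],[13,13],[34,9],[37,0],[43,2],[46,0]]
[[6,5],[12,9],[13,13],[34,9],[37,0],[43,2],[46,0]]
[[2,20],[13,13],[34,9],[37,0],[43,2],[46,0]]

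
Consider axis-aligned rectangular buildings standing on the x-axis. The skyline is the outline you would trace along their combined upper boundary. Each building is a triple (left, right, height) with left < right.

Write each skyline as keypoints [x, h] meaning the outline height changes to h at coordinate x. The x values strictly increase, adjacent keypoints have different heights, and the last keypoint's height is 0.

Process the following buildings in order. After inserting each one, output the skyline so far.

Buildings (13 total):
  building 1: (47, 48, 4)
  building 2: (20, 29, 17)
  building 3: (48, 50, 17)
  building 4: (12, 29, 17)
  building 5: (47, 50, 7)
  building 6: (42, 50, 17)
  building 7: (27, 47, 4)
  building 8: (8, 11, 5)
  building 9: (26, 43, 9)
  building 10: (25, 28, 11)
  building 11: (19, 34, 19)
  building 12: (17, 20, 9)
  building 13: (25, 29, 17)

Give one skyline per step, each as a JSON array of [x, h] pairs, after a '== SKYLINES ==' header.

== SKYLINES ==
[[47,4],[48,0]]
[[20,17],[29,0],[47,4],[48,0]]
[[20,17],[29,0],[47,4],[48,17],[50,0]]
[[12,17],[29,0],[47,4],[48,17],[50,0]]
[[12,17],[29,0],[47,7],[48,17],[50,0]]
[[12,17],[29,0],[42,17],[50,0]]
[[12,17],[29,4],[42,17],[50,0]]
[[8,5],[11,0],[12,17],[29,4],[42,17],[50,0]]
[[8,5],[11,0],[12,17],[29,9],[42,17],[50,0]]
[[8,5],[11,0],[12,17],[29,9],[42,17],[50,0]]
[[8,5],[11,0],[12,17],[19,19],[34,9],[42,17],[50,0]]
[[8,5],[11,0],[12,17],[19,19],[34,9],[42,17],[50,0]]
[[8,5],[11,0],[12,17],[19,19],[34,9],[42,17],[50,0]]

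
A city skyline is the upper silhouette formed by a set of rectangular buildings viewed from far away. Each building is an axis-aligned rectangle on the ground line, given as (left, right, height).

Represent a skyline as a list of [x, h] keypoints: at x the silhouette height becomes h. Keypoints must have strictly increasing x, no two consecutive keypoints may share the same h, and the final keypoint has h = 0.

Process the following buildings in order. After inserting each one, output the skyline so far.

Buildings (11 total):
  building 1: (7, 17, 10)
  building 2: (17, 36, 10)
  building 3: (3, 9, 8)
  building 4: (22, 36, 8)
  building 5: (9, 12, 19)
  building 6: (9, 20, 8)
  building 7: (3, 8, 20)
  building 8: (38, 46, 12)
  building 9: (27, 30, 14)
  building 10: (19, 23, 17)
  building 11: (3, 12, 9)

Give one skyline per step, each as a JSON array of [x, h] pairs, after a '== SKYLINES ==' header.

== SKYLINES ==
[[7,10],[17,0]]
[[7,10],[36,0]]
[[3,8],[7,10],[36,0]]
[[3,8],[7,10],[36,0]]
[[3,8],[7,10],[9,19],[12,10],[36,0]]
[[3,8],[7,10],[9,19],[12,10],[36,0]]
[[3,20],[8,10],[9,19],[12,10],[36,0]]
[[3,20],[8,10],[9,19],[12,10],[36,0],[38,12],[46,0]]
[[3,20],[8,10],[9,19],[12,10],[27,14],[30,10],[36,0],[38,12],[46,0]]
[[3,20],[8,10],[9,19],[12,10],[19,17],[23,10],[27,14],[30,10],[36,0],[38,12],[46,0]]
[[3,20],[8,10],[9,19],[12,10],[19,17],[23,10],[27,14],[30,10],[36,0],[38,12],[46,0]]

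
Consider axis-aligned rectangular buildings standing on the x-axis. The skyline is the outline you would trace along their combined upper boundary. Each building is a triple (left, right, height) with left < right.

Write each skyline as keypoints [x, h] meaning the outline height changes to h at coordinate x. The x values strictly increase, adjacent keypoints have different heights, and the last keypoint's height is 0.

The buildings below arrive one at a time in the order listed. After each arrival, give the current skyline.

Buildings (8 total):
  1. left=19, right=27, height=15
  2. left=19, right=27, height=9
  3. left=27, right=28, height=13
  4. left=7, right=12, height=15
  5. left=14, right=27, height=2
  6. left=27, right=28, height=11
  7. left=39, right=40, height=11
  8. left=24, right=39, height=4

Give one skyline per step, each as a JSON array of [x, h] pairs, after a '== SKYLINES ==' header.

== SKYLINES ==
[[19,15],[27,0]]
[[19,15],[27,0]]
[[19,15],[27,13],[28,0]]
[[7,15],[12,0],[19,15],[27,13],[28,0]]
[[7,15],[12,0],[14,2],[19,15],[27,13],[28,0]]
[[7,15],[12,0],[14,2],[19,15],[27,13],[28,0]]
[[7,15],[12,0],[14,2],[19,15],[27,13],[28,0],[39,11],[40,0]]
[[7,15],[12,0],[14,2],[19,15],[27,13],[28,4],[39,11],[40,0]]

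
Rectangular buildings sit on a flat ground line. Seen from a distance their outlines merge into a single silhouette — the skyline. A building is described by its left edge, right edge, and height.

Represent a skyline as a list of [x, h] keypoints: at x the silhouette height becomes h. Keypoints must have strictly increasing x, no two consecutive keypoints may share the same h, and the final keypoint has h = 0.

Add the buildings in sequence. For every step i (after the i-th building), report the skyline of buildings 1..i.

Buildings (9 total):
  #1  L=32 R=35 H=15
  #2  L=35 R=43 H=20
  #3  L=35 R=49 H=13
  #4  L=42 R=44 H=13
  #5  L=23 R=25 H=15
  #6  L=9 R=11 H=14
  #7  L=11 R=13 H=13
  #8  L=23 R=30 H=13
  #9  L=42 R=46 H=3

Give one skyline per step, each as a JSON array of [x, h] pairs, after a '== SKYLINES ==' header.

== SKYLINES ==
[[32,15],[35,0]]
[[32,15],[35,20],[43,0]]
[[32,15],[35,20],[43,13],[49,0]]
[[32,15],[35,20],[43,13],[49,0]]
[[23,15],[25,0],[32,15],[35,20],[43,13],[49,0]]
[[9,14],[11,0],[23,15],[25,0],[32,15],[35,20],[43,13],[49,0]]
[[9,14],[11,13],[13,0],[23,15],[25,0],[32,15],[35,20],[43,13],[49,0]]
[[9,14],[11,13],[13,0],[23,15],[25,13],[30,0],[32,15],[35,20],[43,13],[49,0]]
[[9,14],[11,13],[13,0],[23,15],[25,13],[30,0],[32,15],[35,20],[43,13],[49,0]]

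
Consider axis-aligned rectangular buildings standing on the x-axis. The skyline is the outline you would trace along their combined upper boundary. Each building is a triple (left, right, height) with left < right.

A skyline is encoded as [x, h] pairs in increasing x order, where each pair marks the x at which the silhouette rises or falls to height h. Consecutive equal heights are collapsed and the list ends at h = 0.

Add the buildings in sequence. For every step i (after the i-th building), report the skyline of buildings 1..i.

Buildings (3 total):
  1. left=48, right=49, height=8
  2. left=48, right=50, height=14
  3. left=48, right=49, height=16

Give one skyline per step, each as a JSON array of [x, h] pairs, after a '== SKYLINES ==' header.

== SKYLINES ==
[[48,8],[49,0]]
[[48,14],[50,0]]
[[48,16],[49,14],[50,0]]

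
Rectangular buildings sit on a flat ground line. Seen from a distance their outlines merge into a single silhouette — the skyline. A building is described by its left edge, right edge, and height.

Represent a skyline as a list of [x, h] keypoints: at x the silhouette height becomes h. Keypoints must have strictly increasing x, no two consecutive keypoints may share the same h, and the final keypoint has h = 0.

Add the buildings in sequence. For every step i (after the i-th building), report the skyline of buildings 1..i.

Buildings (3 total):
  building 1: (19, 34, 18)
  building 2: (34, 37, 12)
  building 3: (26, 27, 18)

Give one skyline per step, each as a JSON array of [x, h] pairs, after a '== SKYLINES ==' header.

== SKYLINES ==
[[19,18],[34,0]]
[[19,18],[34,12],[37,0]]
[[19,18],[34,12],[37,0]]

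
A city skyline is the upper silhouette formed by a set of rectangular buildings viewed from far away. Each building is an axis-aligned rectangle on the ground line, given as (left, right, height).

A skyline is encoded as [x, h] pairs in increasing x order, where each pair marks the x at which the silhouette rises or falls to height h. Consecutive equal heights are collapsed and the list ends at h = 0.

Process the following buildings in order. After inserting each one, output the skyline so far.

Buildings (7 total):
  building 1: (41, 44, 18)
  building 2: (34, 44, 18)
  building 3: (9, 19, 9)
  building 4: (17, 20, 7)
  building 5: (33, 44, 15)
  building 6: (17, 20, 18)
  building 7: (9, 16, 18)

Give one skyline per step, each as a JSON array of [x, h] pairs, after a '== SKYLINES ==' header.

== SKYLINES ==
[[41,18],[44,0]]
[[34,18],[44,0]]
[[9,9],[19,0],[34,18],[44,0]]
[[9,9],[19,7],[20,0],[34,18],[44,0]]
[[9,9],[19,7],[20,0],[33,15],[34,18],[44,0]]
[[9,9],[17,18],[20,0],[33,15],[34,18],[44,0]]
[[9,18],[16,9],[17,18],[20,0],[33,15],[34,18],[44,0]]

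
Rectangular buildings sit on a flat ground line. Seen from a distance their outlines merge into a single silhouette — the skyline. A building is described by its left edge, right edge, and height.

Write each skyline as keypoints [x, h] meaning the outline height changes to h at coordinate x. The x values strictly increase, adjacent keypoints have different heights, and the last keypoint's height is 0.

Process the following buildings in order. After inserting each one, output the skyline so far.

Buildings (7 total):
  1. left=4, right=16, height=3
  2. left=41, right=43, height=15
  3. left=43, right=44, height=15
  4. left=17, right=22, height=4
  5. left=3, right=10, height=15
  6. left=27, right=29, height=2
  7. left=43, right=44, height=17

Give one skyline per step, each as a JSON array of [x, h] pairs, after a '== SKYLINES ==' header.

== SKYLINES ==
[[4,3],[16,0]]
[[4,3],[16,0],[41,15],[43,0]]
[[4,3],[16,0],[41,15],[44,0]]
[[4,3],[16,0],[17,4],[22,0],[41,15],[44,0]]
[[3,15],[10,3],[16,0],[17,4],[22,0],[41,15],[44,0]]
[[3,15],[10,3],[16,0],[17,4],[22,0],[27,2],[29,0],[41,15],[44,0]]
[[3,15],[10,3],[16,0],[17,4],[22,0],[27,2],[29,0],[41,15],[43,17],[44,0]]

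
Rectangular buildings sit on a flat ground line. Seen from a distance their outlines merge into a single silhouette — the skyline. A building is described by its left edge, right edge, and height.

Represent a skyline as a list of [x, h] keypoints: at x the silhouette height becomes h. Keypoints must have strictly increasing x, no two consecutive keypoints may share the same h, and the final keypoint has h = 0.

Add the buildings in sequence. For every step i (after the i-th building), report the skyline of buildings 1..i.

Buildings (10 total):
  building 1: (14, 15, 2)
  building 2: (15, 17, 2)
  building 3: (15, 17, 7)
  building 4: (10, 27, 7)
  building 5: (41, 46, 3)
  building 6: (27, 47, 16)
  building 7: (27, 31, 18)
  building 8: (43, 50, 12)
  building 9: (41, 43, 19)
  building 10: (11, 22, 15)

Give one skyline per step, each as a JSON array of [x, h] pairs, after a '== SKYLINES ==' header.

== SKYLINES ==
[[14,2],[15,0]]
[[14,2],[17,0]]
[[14,2],[15,7],[17,0]]
[[10,7],[27,0]]
[[10,7],[27,0],[41,3],[46,0]]
[[10,7],[27,16],[47,0]]
[[10,7],[27,18],[31,16],[47,0]]
[[10,7],[27,18],[31,16],[47,12],[50,0]]
[[10,7],[27,18],[31,16],[41,19],[43,16],[47,12],[50,0]]
[[10,7],[11,15],[22,7],[27,18],[31,16],[41,19],[43,16],[47,12],[50,0]]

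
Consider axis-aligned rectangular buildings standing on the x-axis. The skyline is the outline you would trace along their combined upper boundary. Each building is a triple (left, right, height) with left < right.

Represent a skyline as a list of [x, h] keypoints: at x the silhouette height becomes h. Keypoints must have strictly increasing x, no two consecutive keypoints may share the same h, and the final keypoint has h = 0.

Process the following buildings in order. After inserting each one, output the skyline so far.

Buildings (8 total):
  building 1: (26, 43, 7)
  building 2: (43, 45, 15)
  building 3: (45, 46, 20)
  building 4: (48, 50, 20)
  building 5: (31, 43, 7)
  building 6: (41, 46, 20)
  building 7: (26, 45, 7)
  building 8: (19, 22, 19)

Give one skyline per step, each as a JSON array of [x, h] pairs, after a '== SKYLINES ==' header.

== SKYLINES ==
[[26,7],[43,0]]
[[26,7],[43,15],[45,0]]
[[26,7],[43,15],[45,20],[46,0]]
[[26,7],[43,15],[45,20],[46,0],[48,20],[50,0]]
[[26,7],[43,15],[45,20],[46,0],[48,20],[50,0]]
[[26,7],[41,20],[46,0],[48,20],[50,0]]
[[26,7],[41,20],[46,0],[48,20],[50,0]]
[[19,19],[22,0],[26,7],[41,20],[46,0],[48,20],[50,0]]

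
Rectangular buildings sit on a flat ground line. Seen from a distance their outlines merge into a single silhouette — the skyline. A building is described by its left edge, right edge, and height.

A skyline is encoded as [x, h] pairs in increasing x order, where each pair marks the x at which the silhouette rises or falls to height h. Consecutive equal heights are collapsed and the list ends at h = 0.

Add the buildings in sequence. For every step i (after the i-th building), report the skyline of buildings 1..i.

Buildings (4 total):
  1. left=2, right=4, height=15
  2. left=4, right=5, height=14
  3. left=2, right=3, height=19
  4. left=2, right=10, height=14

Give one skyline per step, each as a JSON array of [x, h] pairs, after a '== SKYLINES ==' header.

== SKYLINES ==
[[2,15],[4,0]]
[[2,15],[4,14],[5,0]]
[[2,19],[3,15],[4,14],[5,0]]
[[2,19],[3,15],[4,14],[10,0]]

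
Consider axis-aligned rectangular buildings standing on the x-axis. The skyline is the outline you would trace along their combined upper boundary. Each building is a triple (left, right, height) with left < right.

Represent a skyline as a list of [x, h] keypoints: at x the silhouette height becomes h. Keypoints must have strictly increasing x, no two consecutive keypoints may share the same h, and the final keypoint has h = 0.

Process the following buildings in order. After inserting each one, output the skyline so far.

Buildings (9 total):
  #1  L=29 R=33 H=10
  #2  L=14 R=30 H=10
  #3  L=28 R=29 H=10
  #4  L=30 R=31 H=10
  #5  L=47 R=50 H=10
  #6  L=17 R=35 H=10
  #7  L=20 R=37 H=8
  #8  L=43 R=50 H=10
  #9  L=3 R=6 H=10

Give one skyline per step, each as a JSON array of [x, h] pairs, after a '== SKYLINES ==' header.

== SKYLINES ==
[[29,10],[33,0]]
[[14,10],[33,0]]
[[14,10],[33,0]]
[[14,10],[33,0]]
[[14,10],[33,0],[47,10],[50,0]]
[[14,10],[35,0],[47,10],[50,0]]
[[14,10],[35,8],[37,0],[47,10],[50,0]]
[[14,10],[35,8],[37,0],[43,10],[50,0]]
[[3,10],[6,0],[14,10],[35,8],[37,0],[43,10],[50,0]]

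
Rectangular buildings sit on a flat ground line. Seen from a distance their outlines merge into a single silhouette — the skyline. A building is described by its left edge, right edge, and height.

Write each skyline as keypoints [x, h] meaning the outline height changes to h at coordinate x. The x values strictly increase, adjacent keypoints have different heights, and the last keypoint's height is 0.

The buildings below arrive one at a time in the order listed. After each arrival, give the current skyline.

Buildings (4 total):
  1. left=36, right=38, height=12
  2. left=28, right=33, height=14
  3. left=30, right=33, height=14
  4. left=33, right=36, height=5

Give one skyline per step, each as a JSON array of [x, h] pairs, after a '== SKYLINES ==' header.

== SKYLINES ==
[[36,12],[38,0]]
[[28,14],[33,0],[36,12],[38,0]]
[[28,14],[33,0],[36,12],[38,0]]
[[28,14],[33,5],[36,12],[38,0]]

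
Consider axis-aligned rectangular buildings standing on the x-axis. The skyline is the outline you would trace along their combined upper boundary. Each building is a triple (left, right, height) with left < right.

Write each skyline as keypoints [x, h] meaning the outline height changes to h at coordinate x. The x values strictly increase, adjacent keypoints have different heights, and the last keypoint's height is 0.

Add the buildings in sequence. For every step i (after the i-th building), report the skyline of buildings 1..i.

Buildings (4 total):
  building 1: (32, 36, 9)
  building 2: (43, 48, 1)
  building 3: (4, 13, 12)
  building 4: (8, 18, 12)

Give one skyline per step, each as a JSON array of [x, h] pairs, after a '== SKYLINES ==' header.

== SKYLINES ==
[[32,9],[36,0]]
[[32,9],[36,0],[43,1],[48,0]]
[[4,12],[13,0],[32,9],[36,0],[43,1],[48,0]]
[[4,12],[18,0],[32,9],[36,0],[43,1],[48,0]]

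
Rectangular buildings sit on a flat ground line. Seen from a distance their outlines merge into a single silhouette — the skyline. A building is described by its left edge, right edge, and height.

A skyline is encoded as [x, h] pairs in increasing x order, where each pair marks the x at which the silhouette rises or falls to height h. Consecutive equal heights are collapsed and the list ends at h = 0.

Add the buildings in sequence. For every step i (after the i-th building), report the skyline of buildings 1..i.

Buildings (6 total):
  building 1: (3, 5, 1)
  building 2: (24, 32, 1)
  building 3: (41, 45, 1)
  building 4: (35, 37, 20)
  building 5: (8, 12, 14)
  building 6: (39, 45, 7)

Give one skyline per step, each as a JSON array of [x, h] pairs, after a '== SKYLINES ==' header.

== SKYLINES ==
[[3,1],[5,0]]
[[3,1],[5,0],[24,1],[32,0]]
[[3,1],[5,0],[24,1],[32,0],[41,1],[45,0]]
[[3,1],[5,0],[24,1],[32,0],[35,20],[37,0],[41,1],[45,0]]
[[3,1],[5,0],[8,14],[12,0],[24,1],[32,0],[35,20],[37,0],[41,1],[45,0]]
[[3,1],[5,0],[8,14],[12,0],[24,1],[32,0],[35,20],[37,0],[39,7],[45,0]]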